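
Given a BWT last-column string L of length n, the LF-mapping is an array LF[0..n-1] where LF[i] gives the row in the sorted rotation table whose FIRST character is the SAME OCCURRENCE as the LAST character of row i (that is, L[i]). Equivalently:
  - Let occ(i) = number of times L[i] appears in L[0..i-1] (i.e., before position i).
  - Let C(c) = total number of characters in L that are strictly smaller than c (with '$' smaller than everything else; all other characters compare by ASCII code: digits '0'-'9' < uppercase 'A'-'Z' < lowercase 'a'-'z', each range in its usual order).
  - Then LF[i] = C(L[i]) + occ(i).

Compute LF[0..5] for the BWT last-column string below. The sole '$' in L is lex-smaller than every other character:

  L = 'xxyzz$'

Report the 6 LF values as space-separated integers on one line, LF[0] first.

Char counts: '$':1, 'x':2, 'y':1, 'z':2
C (first-col start): C('$')=0, C('x')=1, C('y')=3, C('z')=4
L[0]='x': occ=0, LF[0]=C('x')+0=1+0=1
L[1]='x': occ=1, LF[1]=C('x')+1=1+1=2
L[2]='y': occ=0, LF[2]=C('y')+0=3+0=3
L[3]='z': occ=0, LF[3]=C('z')+0=4+0=4
L[4]='z': occ=1, LF[4]=C('z')+1=4+1=5
L[5]='$': occ=0, LF[5]=C('$')+0=0+0=0

Answer: 1 2 3 4 5 0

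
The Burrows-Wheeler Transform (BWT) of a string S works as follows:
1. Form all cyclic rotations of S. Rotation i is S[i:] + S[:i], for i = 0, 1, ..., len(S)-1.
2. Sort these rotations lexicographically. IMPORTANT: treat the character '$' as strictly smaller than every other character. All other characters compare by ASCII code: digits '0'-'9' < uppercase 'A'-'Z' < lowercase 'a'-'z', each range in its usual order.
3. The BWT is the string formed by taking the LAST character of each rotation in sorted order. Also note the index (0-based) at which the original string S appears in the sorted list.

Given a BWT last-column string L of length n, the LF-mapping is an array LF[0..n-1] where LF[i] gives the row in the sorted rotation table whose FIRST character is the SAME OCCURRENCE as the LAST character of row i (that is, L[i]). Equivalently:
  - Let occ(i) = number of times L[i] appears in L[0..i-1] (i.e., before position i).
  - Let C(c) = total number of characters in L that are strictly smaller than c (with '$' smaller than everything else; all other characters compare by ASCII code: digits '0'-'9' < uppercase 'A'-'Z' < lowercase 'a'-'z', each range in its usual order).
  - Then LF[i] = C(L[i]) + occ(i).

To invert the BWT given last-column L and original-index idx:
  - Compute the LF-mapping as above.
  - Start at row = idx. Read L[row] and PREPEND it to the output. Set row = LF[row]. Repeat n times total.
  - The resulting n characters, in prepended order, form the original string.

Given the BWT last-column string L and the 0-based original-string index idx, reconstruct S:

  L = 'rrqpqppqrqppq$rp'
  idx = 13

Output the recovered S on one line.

Answer: rppprrqpqqqppqr$

Derivation:
LF mapping: 12 13 7 1 8 2 3 9 14 10 4 5 11 0 15 6
Walk LF starting at row 13, prepending L[row]:
  step 1: row=13, L[13]='$', prepend. Next row=LF[13]=0
  step 2: row=0, L[0]='r', prepend. Next row=LF[0]=12
  step 3: row=12, L[12]='q', prepend. Next row=LF[12]=11
  step 4: row=11, L[11]='p', prepend. Next row=LF[11]=5
  step 5: row=5, L[5]='p', prepend. Next row=LF[5]=2
  step 6: row=2, L[2]='q', prepend. Next row=LF[2]=7
  step 7: row=7, L[7]='q', prepend. Next row=LF[7]=9
  step 8: row=9, L[9]='q', prepend. Next row=LF[9]=10
  step 9: row=10, L[10]='p', prepend. Next row=LF[10]=4
  step 10: row=4, L[4]='q', prepend. Next row=LF[4]=8
  step 11: row=8, L[8]='r', prepend. Next row=LF[8]=14
  step 12: row=14, L[14]='r', prepend. Next row=LF[14]=15
  step 13: row=15, L[15]='p', prepend. Next row=LF[15]=6
  step 14: row=6, L[6]='p', prepend. Next row=LF[6]=3
  step 15: row=3, L[3]='p', prepend. Next row=LF[3]=1
  step 16: row=1, L[1]='r', prepend. Next row=LF[1]=13
Reversed output: rppprrqpqqqppqr$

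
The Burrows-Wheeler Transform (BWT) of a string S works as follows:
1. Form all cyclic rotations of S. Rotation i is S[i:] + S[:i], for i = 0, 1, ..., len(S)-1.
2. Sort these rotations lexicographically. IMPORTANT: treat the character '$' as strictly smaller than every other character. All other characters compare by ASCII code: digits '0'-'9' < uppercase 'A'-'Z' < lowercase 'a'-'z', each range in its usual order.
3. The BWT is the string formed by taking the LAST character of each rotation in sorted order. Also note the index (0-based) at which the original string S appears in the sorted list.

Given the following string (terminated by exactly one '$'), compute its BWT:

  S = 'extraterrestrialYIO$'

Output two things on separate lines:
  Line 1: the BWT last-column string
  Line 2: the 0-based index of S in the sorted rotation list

All 20 rotations (rotation i = S[i:]+S[:i]):
  rot[0] = extraterrestrialYIO$
  rot[1] = xtraterrestrialYIO$e
  rot[2] = traterrestrialYIO$ex
  rot[3] = raterrestrialYIO$ext
  rot[4] = aterrestrialYIO$extr
  rot[5] = terrestrialYIO$extra
  rot[6] = errestrialYIO$extrat
  rot[7] = rrestrialYIO$extrate
  rot[8] = restrialYIO$extrater
  rot[9] = estrialYIO$extraterr
  rot[10] = strialYIO$extraterre
  rot[11] = trialYIO$extraterres
  rot[12] = rialYIO$extraterrest
  rot[13] = ialYIO$extraterrestr
  rot[14] = alYIO$extraterrestri
  rot[15] = lYIO$extraterrestria
  rot[16] = YIO$extraterrestrial
  rot[17] = IO$extraterrestrialY
  rot[18] = O$extraterrestrialYI
  rot[19] = $extraterrestrialYIO
Sorted (with $ < everything):
  sorted[0] = $extraterrestrialYIO  (last char: 'O')
  sorted[1] = IO$extraterrestrialY  (last char: 'Y')
  sorted[2] = O$extraterrestrialYI  (last char: 'I')
  sorted[3] = YIO$extraterrestrial  (last char: 'l')
  sorted[4] = alYIO$extraterrestri  (last char: 'i')
  sorted[5] = aterrestrialYIO$extr  (last char: 'r')
  sorted[6] = errestrialYIO$extrat  (last char: 't')
  sorted[7] = estrialYIO$extraterr  (last char: 'r')
  sorted[8] = extraterrestrialYIO$  (last char: '$')
  sorted[9] = ialYIO$extraterrestr  (last char: 'r')
  sorted[10] = lYIO$extraterrestria  (last char: 'a')
  sorted[11] = raterrestrialYIO$ext  (last char: 't')
  sorted[12] = restrialYIO$extrater  (last char: 'r')
  sorted[13] = rialYIO$extraterrest  (last char: 't')
  sorted[14] = rrestrialYIO$extrate  (last char: 'e')
  sorted[15] = strialYIO$extraterre  (last char: 'e')
  sorted[16] = terrestrialYIO$extra  (last char: 'a')
  sorted[17] = traterrestrialYIO$ex  (last char: 'x')
  sorted[18] = trialYIO$extraterres  (last char: 's')
  sorted[19] = xtraterrestrialYIO$e  (last char: 'e')
Last column: OYIlirtr$ratrteeaxse
Original string S is at sorted index 8

Answer: OYIlirtr$ratrteeaxse
8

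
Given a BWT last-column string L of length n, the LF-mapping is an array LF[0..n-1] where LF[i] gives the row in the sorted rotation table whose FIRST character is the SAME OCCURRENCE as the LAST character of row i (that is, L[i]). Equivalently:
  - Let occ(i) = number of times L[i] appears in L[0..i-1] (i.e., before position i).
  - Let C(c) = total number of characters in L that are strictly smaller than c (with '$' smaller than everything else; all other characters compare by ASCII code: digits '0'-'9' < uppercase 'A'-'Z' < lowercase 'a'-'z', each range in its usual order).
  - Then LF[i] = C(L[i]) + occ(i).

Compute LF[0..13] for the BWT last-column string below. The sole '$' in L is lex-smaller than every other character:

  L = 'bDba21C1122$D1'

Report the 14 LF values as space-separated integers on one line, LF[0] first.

Answer: 12 9 13 11 5 1 8 2 3 6 7 0 10 4

Derivation:
Char counts: '$':1, '1':4, '2':3, 'C':1, 'D':2, 'a':1, 'b':2
C (first-col start): C('$')=0, C('1')=1, C('2')=5, C('C')=8, C('D')=9, C('a')=11, C('b')=12
L[0]='b': occ=0, LF[0]=C('b')+0=12+0=12
L[1]='D': occ=0, LF[1]=C('D')+0=9+0=9
L[2]='b': occ=1, LF[2]=C('b')+1=12+1=13
L[3]='a': occ=0, LF[3]=C('a')+0=11+0=11
L[4]='2': occ=0, LF[4]=C('2')+0=5+0=5
L[5]='1': occ=0, LF[5]=C('1')+0=1+0=1
L[6]='C': occ=0, LF[6]=C('C')+0=8+0=8
L[7]='1': occ=1, LF[7]=C('1')+1=1+1=2
L[8]='1': occ=2, LF[8]=C('1')+2=1+2=3
L[9]='2': occ=1, LF[9]=C('2')+1=5+1=6
L[10]='2': occ=2, LF[10]=C('2')+2=5+2=7
L[11]='$': occ=0, LF[11]=C('$')+0=0+0=0
L[12]='D': occ=1, LF[12]=C('D')+1=9+1=10
L[13]='1': occ=3, LF[13]=C('1')+3=1+3=4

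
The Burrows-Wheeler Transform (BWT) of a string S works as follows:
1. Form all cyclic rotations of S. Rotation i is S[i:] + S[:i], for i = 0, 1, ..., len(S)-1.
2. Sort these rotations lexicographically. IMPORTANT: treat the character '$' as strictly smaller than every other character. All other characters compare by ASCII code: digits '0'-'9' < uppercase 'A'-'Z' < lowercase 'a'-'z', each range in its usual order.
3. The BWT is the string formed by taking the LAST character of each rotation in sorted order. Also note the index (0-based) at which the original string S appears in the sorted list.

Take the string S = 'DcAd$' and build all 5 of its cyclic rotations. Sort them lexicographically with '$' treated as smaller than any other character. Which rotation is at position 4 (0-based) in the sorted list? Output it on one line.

All 5 rotations (rotation i = S[i:]+S[:i]):
  rot[0] = DcAd$
  rot[1] = cAd$D
  rot[2] = Ad$Dc
  rot[3] = d$DcA
  rot[4] = $DcAd
Sorted (with $ < everything):
  sorted[0] = $DcAd
  sorted[1] = Ad$Dc
  sorted[2] = DcAd$
  sorted[3] = cAd$D
  sorted[4] = d$DcA
sorted[4] = d$DcA

Answer: d$DcA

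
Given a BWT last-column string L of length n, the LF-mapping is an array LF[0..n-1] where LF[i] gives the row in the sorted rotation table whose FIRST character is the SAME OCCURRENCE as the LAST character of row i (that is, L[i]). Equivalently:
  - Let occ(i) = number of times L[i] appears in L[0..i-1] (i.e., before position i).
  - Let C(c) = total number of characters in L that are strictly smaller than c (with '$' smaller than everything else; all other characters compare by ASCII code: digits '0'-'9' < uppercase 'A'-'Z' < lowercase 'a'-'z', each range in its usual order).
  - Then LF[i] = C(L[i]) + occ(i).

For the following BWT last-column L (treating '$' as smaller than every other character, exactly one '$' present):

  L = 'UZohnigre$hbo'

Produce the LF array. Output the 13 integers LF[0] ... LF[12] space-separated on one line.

Answer: 1 2 10 6 9 8 5 12 4 0 7 3 11

Derivation:
Char counts: '$':1, 'U':1, 'Z':1, 'b':1, 'e':1, 'g':1, 'h':2, 'i':1, 'n':1, 'o':2, 'r':1
C (first-col start): C('$')=0, C('U')=1, C('Z')=2, C('b')=3, C('e')=4, C('g')=5, C('h')=6, C('i')=8, C('n')=9, C('o')=10, C('r')=12
L[0]='U': occ=0, LF[0]=C('U')+0=1+0=1
L[1]='Z': occ=0, LF[1]=C('Z')+0=2+0=2
L[2]='o': occ=0, LF[2]=C('o')+0=10+0=10
L[3]='h': occ=0, LF[3]=C('h')+0=6+0=6
L[4]='n': occ=0, LF[4]=C('n')+0=9+0=9
L[5]='i': occ=0, LF[5]=C('i')+0=8+0=8
L[6]='g': occ=0, LF[6]=C('g')+0=5+0=5
L[7]='r': occ=0, LF[7]=C('r')+0=12+0=12
L[8]='e': occ=0, LF[8]=C('e')+0=4+0=4
L[9]='$': occ=0, LF[9]=C('$')+0=0+0=0
L[10]='h': occ=1, LF[10]=C('h')+1=6+1=7
L[11]='b': occ=0, LF[11]=C('b')+0=3+0=3
L[12]='o': occ=1, LF[12]=C('o')+1=10+1=11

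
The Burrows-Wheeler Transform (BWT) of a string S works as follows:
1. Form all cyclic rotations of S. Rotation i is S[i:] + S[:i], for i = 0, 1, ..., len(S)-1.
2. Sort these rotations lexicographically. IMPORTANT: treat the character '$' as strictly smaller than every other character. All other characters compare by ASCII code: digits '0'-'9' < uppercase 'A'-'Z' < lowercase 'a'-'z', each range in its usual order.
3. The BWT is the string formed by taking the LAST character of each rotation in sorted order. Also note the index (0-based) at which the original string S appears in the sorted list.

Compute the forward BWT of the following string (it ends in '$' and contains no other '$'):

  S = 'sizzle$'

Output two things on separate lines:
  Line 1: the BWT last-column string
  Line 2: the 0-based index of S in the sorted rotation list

All 7 rotations (rotation i = S[i:]+S[:i]):
  rot[0] = sizzle$
  rot[1] = izzle$s
  rot[2] = zzle$si
  rot[3] = zle$siz
  rot[4] = le$sizz
  rot[5] = e$sizzl
  rot[6] = $sizzle
Sorted (with $ < everything):
  sorted[0] = $sizzle  (last char: 'e')
  sorted[1] = e$sizzl  (last char: 'l')
  sorted[2] = izzle$s  (last char: 's')
  sorted[3] = le$sizz  (last char: 'z')
  sorted[4] = sizzle$  (last char: '$')
  sorted[5] = zle$siz  (last char: 'z')
  sorted[6] = zzle$si  (last char: 'i')
Last column: elsz$zi
Original string S is at sorted index 4

Answer: elsz$zi
4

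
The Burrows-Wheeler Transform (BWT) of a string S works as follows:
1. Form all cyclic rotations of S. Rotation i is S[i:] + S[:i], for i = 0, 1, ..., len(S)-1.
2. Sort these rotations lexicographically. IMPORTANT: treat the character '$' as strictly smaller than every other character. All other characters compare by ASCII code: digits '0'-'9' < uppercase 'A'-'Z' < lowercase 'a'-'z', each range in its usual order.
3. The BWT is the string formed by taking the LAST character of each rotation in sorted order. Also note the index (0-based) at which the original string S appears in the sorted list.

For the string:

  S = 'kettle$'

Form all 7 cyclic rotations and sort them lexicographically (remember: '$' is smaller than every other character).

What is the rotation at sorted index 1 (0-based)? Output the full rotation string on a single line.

All 7 rotations (rotation i = S[i:]+S[:i]):
  rot[0] = kettle$
  rot[1] = ettle$k
  rot[2] = ttle$ke
  rot[3] = tle$ket
  rot[4] = le$kett
  rot[5] = e$kettl
  rot[6] = $kettle
Sorted (with $ < everything):
  sorted[0] = $kettle
  sorted[1] = e$kettl
  sorted[2] = ettle$k
  sorted[3] = kettle$
  sorted[4] = le$kett
  sorted[5] = tle$ket
  sorted[6] = ttle$ke
sorted[1] = e$kettl

Answer: e$kettl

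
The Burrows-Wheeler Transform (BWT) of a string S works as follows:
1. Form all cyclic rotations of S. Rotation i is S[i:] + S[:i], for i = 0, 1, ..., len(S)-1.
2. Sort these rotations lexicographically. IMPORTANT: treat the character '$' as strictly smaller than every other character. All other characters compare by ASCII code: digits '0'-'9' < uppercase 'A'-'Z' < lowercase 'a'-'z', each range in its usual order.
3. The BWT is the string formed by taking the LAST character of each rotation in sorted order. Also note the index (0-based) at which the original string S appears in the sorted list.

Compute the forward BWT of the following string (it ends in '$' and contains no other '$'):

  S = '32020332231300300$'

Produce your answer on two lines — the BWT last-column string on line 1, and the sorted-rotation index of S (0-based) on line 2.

All 18 rotations (rotation i = S[i:]+S[:i]):
  rot[0] = 32020332231300300$
  rot[1] = 2020332231300300$3
  rot[2] = 020332231300300$32
  rot[3] = 20332231300300$320
  rot[4] = 0332231300300$3202
  rot[5] = 332231300300$32020
  rot[6] = 32231300300$320203
  rot[7] = 2231300300$3202033
  rot[8] = 231300300$32020332
  rot[9] = 31300300$320203322
  rot[10] = 1300300$3202033223
  rot[11] = 300300$32020332231
  rot[12] = 00300$320203322313
  rot[13] = 0300$3202033223130
  rot[14] = 300$32020332231300
  rot[15] = 00$320203322313003
  rot[16] = 0$3202033223130030
  rot[17] = $32020332231300300
Sorted (with $ < everything):
  sorted[0] = $32020332231300300  (last char: '0')
  sorted[1] = 0$3202033223130030  (last char: '0')
  sorted[2] = 00$320203322313003  (last char: '3')
  sorted[3] = 00300$320203322313  (last char: '3')
  sorted[4] = 020332231300300$32  (last char: '2')
  sorted[5] = 0300$3202033223130  (last char: '0')
  sorted[6] = 0332231300300$3202  (last char: '2')
  sorted[7] = 1300300$3202033223  (last char: '3')
  sorted[8] = 2020332231300300$3  (last char: '3')
  sorted[9] = 20332231300300$320  (last char: '0')
  sorted[10] = 2231300300$3202033  (last char: '3')
  sorted[11] = 231300300$32020332  (last char: '2')
  sorted[12] = 300$32020332231300  (last char: '0')
  sorted[13] = 300300$32020332231  (last char: '1')
  sorted[14] = 31300300$320203322  (last char: '2')
  sorted[15] = 32020332231300300$  (last char: '$')
  sorted[16] = 32231300300$320203  (last char: '3')
  sorted[17] = 332231300300$32020  (last char: '0')
Last column: 003320233032012$30
Original string S is at sorted index 15

Answer: 003320233032012$30
15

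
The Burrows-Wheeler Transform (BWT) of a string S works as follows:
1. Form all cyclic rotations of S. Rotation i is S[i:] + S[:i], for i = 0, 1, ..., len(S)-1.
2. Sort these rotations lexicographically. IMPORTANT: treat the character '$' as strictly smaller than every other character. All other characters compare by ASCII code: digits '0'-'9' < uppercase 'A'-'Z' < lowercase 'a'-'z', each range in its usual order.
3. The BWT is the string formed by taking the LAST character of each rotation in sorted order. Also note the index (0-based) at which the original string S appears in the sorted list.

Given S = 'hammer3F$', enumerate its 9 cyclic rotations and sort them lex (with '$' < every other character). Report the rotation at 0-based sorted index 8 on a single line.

Answer: r3F$hamme

Derivation:
All 9 rotations (rotation i = S[i:]+S[:i]):
  rot[0] = hammer3F$
  rot[1] = ammer3F$h
  rot[2] = mmer3F$ha
  rot[3] = mer3F$ham
  rot[4] = er3F$hamm
  rot[5] = r3F$hamme
  rot[6] = 3F$hammer
  rot[7] = F$hammer3
  rot[8] = $hammer3F
Sorted (with $ < everything):
  sorted[0] = $hammer3F
  sorted[1] = 3F$hammer
  sorted[2] = F$hammer3
  sorted[3] = ammer3F$h
  sorted[4] = er3F$hamm
  sorted[5] = hammer3F$
  sorted[6] = mer3F$ham
  sorted[7] = mmer3F$ha
  sorted[8] = r3F$hamme
sorted[8] = r3F$hamme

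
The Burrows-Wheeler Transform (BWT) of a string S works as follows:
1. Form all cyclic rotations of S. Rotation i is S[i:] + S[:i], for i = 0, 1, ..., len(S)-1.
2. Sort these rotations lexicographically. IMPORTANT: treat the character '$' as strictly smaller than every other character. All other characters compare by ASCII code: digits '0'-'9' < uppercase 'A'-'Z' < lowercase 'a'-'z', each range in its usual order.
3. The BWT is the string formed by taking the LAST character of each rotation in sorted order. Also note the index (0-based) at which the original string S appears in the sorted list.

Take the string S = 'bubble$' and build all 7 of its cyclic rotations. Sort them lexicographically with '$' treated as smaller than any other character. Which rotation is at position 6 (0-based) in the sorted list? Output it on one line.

All 7 rotations (rotation i = S[i:]+S[:i]):
  rot[0] = bubble$
  rot[1] = ubble$b
  rot[2] = bble$bu
  rot[3] = ble$bub
  rot[4] = le$bubb
  rot[5] = e$bubbl
  rot[6] = $bubble
Sorted (with $ < everything):
  sorted[0] = $bubble
  sorted[1] = bble$bu
  sorted[2] = ble$bub
  sorted[3] = bubble$
  sorted[4] = e$bubbl
  sorted[5] = le$bubb
  sorted[6] = ubble$b
sorted[6] = ubble$b

Answer: ubble$b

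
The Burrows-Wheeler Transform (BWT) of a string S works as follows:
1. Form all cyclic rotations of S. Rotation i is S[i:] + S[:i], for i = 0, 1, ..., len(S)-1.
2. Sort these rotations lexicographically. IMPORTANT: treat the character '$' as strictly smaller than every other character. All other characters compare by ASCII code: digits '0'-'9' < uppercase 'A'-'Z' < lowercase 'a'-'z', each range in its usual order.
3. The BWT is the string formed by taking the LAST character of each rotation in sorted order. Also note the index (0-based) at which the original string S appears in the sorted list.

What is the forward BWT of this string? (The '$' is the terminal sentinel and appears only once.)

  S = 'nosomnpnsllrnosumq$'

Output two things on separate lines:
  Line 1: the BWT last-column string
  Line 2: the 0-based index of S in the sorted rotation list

Answer: qslou$rmpsnnnmlnoos
5

Derivation:
All 19 rotations (rotation i = S[i:]+S[:i]):
  rot[0] = nosomnpnsllrnosumq$
  rot[1] = osomnpnsllrnosumq$n
  rot[2] = somnpnsllrnosumq$no
  rot[3] = omnpnsllrnosumq$nos
  rot[4] = mnpnsllrnosumq$noso
  rot[5] = npnsllrnosumq$nosom
  rot[6] = pnsllrnosumq$nosomn
  rot[7] = nsllrnosumq$nosomnp
  rot[8] = sllrnosumq$nosomnpn
  rot[9] = llrnosumq$nosomnpns
  rot[10] = lrnosumq$nosomnpnsl
  rot[11] = rnosumq$nosomnpnsll
  rot[12] = nosumq$nosomnpnsllr
  rot[13] = osumq$nosomnpnsllrn
  rot[14] = sumq$nosomnpnsllrno
  rot[15] = umq$nosomnpnsllrnos
  rot[16] = mq$nosomnpnsllrnosu
  rot[17] = q$nosomnpnsllrnosum
  rot[18] = $nosomnpnsllrnosumq
Sorted (with $ < everything):
  sorted[0] = $nosomnpnsllrnosumq  (last char: 'q')
  sorted[1] = llrnosumq$nosomnpns  (last char: 's')
  sorted[2] = lrnosumq$nosomnpnsl  (last char: 'l')
  sorted[3] = mnpnsllrnosumq$noso  (last char: 'o')
  sorted[4] = mq$nosomnpnsllrnosu  (last char: 'u')
  sorted[5] = nosomnpnsllrnosumq$  (last char: '$')
  sorted[6] = nosumq$nosomnpnsllr  (last char: 'r')
  sorted[7] = npnsllrnosumq$nosom  (last char: 'm')
  sorted[8] = nsllrnosumq$nosomnp  (last char: 'p')
  sorted[9] = omnpnsllrnosumq$nos  (last char: 's')
  sorted[10] = osomnpnsllrnosumq$n  (last char: 'n')
  sorted[11] = osumq$nosomnpnsllrn  (last char: 'n')
  sorted[12] = pnsllrnosumq$nosomn  (last char: 'n')
  sorted[13] = q$nosomnpnsllrnosum  (last char: 'm')
  sorted[14] = rnosumq$nosomnpnsll  (last char: 'l')
  sorted[15] = sllrnosumq$nosomnpn  (last char: 'n')
  sorted[16] = somnpnsllrnosumq$no  (last char: 'o')
  sorted[17] = sumq$nosomnpnsllrno  (last char: 'o')
  sorted[18] = umq$nosomnpnsllrnos  (last char: 's')
Last column: qslou$rmpsnnnmlnoos
Original string S is at sorted index 5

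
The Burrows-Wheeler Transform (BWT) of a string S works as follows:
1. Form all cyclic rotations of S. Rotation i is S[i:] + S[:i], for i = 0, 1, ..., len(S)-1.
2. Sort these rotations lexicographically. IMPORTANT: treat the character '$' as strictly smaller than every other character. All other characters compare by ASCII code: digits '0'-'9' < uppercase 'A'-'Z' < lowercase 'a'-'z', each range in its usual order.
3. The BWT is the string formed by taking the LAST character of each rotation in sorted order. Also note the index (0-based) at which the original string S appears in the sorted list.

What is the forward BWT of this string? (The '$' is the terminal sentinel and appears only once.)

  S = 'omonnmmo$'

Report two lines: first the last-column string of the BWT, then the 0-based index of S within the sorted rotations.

All 9 rotations (rotation i = S[i:]+S[:i]):
  rot[0] = omonnmmo$
  rot[1] = monnmmo$o
  rot[2] = onnmmo$om
  rot[3] = nnmmo$omo
  rot[4] = nmmo$omon
  rot[5] = mmo$omonn
  rot[6] = mo$omonnm
  rot[7] = o$omonnmm
  rot[8] = $omonnmmo
Sorted (with $ < everything):
  sorted[0] = $omonnmmo  (last char: 'o')
  sorted[1] = mmo$omonn  (last char: 'n')
  sorted[2] = mo$omonnm  (last char: 'm')
  sorted[3] = monnmmo$o  (last char: 'o')
  sorted[4] = nmmo$omon  (last char: 'n')
  sorted[5] = nnmmo$omo  (last char: 'o')
  sorted[6] = o$omonnmm  (last char: 'm')
  sorted[7] = omonnmmo$  (last char: '$')
  sorted[8] = onnmmo$om  (last char: 'm')
Last column: onmonom$m
Original string S is at sorted index 7

Answer: onmonom$m
7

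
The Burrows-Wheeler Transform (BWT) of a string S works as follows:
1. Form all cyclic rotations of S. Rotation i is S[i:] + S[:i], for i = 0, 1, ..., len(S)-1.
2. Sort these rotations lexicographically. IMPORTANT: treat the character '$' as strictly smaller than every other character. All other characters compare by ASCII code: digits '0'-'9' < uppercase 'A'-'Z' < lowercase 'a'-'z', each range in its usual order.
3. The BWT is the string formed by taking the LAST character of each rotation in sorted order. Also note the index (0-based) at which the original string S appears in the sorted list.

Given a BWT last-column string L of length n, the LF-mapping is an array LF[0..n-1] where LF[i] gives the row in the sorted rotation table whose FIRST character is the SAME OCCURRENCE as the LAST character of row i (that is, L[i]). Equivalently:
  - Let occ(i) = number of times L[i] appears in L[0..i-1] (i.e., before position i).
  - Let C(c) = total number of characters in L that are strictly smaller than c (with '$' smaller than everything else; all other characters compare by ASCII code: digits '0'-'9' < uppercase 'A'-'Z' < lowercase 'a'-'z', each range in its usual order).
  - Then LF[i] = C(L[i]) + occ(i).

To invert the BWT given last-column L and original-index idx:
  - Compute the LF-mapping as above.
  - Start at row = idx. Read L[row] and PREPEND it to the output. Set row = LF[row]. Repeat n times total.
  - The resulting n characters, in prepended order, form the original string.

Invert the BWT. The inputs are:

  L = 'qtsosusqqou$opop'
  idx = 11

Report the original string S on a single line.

LF mapping: 7 13 10 1 11 14 12 8 9 2 15 0 3 5 4 6
Walk LF starting at row 11, prepending L[row]:
  step 1: row=11, L[11]='$', prepend. Next row=LF[11]=0
  step 2: row=0, L[0]='q', prepend. Next row=LF[0]=7
  step 3: row=7, L[7]='q', prepend. Next row=LF[7]=8
  step 4: row=8, L[8]='q', prepend. Next row=LF[8]=9
  step 5: row=9, L[9]='o', prepend. Next row=LF[9]=2
  step 6: row=2, L[2]='s', prepend. Next row=LF[2]=10
  step 7: row=10, L[10]='u', prepend. Next row=LF[10]=15
  step 8: row=15, L[15]='p', prepend. Next row=LF[15]=6
  step 9: row=6, L[6]='s', prepend. Next row=LF[6]=12
  step 10: row=12, L[12]='o', prepend. Next row=LF[12]=3
  step 11: row=3, L[3]='o', prepend. Next row=LF[3]=1
  step 12: row=1, L[1]='t', prepend. Next row=LF[1]=13
  step 13: row=13, L[13]='p', prepend. Next row=LF[13]=5
  step 14: row=5, L[5]='u', prepend. Next row=LF[5]=14
  step 15: row=14, L[14]='o', prepend. Next row=LF[14]=4
  step 16: row=4, L[4]='s', prepend. Next row=LF[4]=11
Reversed output: souptoospusoqqq$

Answer: souptoospusoqqq$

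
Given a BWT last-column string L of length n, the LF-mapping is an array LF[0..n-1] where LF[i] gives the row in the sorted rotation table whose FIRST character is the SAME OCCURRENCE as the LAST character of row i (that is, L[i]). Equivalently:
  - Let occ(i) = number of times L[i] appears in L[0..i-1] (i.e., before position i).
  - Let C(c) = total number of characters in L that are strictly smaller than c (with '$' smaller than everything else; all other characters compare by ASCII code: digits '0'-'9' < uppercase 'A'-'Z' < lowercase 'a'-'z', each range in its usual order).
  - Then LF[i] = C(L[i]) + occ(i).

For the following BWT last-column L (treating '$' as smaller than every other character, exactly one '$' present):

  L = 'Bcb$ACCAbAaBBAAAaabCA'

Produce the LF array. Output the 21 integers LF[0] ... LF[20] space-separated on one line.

Char counts: '$':1, 'A':7, 'B':3, 'C':3, 'a':3, 'b':3, 'c':1
C (first-col start): C('$')=0, C('A')=1, C('B')=8, C('C')=11, C('a')=14, C('b')=17, C('c')=20
L[0]='B': occ=0, LF[0]=C('B')+0=8+0=8
L[1]='c': occ=0, LF[1]=C('c')+0=20+0=20
L[2]='b': occ=0, LF[2]=C('b')+0=17+0=17
L[3]='$': occ=0, LF[3]=C('$')+0=0+0=0
L[4]='A': occ=0, LF[4]=C('A')+0=1+0=1
L[5]='C': occ=0, LF[5]=C('C')+0=11+0=11
L[6]='C': occ=1, LF[6]=C('C')+1=11+1=12
L[7]='A': occ=1, LF[7]=C('A')+1=1+1=2
L[8]='b': occ=1, LF[8]=C('b')+1=17+1=18
L[9]='A': occ=2, LF[9]=C('A')+2=1+2=3
L[10]='a': occ=0, LF[10]=C('a')+0=14+0=14
L[11]='B': occ=1, LF[11]=C('B')+1=8+1=9
L[12]='B': occ=2, LF[12]=C('B')+2=8+2=10
L[13]='A': occ=3, LF[13]=C('A')+3=1+3=4
L[14]='A': occ=4, LF[14]=C('A')+4=1+4=5
L[15]='A': occ=5, LF[15]=C('A')+5=1+5=6
L[16]='a': occ=1, LF[16]=C('a')+1=14+1=15
L[17]='a': occ=2, LF[17]=C('a')+2=14+2=16
L[18]='b': occ=2, LF[18]=C('b')+2=17+2=19
L[19]='C': occ=2, LF[19]=C('C')+2=11+2=13
L[20]='A': occ=6, LF[20]=C('A')+6=1+6=7

Answer: 8 20 17 0 1 11 12 2 18 3 14 9 10 4 5 6 15 16 19 13 7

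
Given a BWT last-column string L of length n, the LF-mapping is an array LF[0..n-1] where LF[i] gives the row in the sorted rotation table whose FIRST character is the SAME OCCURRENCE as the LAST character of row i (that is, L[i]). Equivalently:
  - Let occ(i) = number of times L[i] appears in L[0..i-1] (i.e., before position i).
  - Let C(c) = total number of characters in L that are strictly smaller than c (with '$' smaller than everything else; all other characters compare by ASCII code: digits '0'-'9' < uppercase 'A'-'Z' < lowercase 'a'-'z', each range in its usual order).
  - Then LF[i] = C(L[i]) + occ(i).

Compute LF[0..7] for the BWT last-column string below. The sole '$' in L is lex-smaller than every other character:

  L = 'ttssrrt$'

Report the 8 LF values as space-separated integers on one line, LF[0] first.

Char counts: '$':1, 'r':2, 's':2, 't':3
C (first-col start): C('$')=0, C('r')=1, C('s')=3, C('t')=5
L[0]='t': occ=0, LF[0]=C('t')+0=5+0=5
L[1]='t': occ=1, LF[1]=C('t')+1=5+1=6
L[2]='s': occ=0, LF[2]=C('s')+0=3+0=3
L[3]='s': occ=1, LF[3]=C('s')+1=3+1=4
L[4]='r': occ=0, LF[4]=C('r')+0=1+0=1
L[5]='r': occ=1, LF[5]=C('r')+1=1+1=2
L[6]='t': occ=2, LF[6]=C('t')+2=5+2=7
L[7]='$': occ=0, LF[7]=C('$')+0=0+0=0

Answer: 5 6 3 4 1 2 7 0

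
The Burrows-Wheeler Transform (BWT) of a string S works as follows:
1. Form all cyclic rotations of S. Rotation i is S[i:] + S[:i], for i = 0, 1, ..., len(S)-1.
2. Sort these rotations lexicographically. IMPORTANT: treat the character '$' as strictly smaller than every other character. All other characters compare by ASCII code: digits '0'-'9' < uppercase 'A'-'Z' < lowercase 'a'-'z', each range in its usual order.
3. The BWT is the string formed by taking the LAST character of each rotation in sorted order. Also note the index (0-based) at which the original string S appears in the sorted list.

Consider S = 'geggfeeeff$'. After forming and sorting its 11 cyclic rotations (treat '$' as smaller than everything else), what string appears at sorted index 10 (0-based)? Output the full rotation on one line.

Answer: ggfeeeff$ge

Derivation:
All 11 rotations (rotation i = S[i:]+S[:i]):
  rot[0] = geggfeeeff$
  rot[1] = eggfeeeff$g
  rot[2] = ggfeeeff$ge
  rot[3] = gfeeeff$geg
  rot[4] = feeeff$gegg
  rot[5] = eeeff$geggf
  rot[6] = eeff$geggfe
  rot[7] = eff$geggfee
  rot[8] = ff$geggfeee
  rot[9] = f$geggfeeef
  rot[10] = $geggfeeeff
Sorted (with $ < everything):
  sorted[0] = $geggfeeeff
  sorted[1] = eeeff$geggf
  sorted[2] = eeff$geggfe
  sorted[3] = eff$geggfee
  sorted[4] = eggfeeeff$g
  sorted[5] = f$geggfeeef
  sorted[6] = feeeff$gegg
  sorted[7] = ff$geggfeee
  sorted[8] = geggfeeeff$
  sorted[9] = gfeeeff$geg
  sorted[10] = ggfeeeff$ge
sorted[10] = ggfeeeff$ge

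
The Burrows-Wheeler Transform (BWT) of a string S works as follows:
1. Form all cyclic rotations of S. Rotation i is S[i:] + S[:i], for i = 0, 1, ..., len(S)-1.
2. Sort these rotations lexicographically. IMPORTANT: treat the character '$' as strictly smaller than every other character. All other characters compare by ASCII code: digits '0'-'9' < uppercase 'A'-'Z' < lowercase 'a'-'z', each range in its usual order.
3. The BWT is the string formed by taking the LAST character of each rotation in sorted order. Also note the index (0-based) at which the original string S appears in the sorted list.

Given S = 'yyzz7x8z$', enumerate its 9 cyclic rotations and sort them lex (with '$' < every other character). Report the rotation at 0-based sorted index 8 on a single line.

All 9 rotations (rotation i = S[i:]+S[:i]):
  rot[0] = yyzz7x8z$
  rot[1] = yzz7x8z$y
  rot[2] = zz7x8z$yy
  rot[3] = z7x8z$yyz
  rot[4] = 7x8z$yyzz
  rot[5] = x8z$yyzz7
  rot[6] = 8z$yyzz7x
  rot[7] = z$yyzz7x8
  rot[8] = $yyzz7x8z
Sorted (with $ < everything):
  sorted[0] = $yyzz7x8z
  sorted[1] = 7x8z$yyzz
  sorted[2] = 8z$yyzz7x
  sorted[3] = x8z$yyzz7
  sorted[4] = yyzz7x8z$
  sorted[5] = yzz7x8z$y
  sorted[6] = z$yyzz7x8
  sorted[7] = z7x8z$yyz
  sorted[8] = zz7x8z$yy
sorted[8] = zz7x8z$yy

Answer: zz7x8z$yy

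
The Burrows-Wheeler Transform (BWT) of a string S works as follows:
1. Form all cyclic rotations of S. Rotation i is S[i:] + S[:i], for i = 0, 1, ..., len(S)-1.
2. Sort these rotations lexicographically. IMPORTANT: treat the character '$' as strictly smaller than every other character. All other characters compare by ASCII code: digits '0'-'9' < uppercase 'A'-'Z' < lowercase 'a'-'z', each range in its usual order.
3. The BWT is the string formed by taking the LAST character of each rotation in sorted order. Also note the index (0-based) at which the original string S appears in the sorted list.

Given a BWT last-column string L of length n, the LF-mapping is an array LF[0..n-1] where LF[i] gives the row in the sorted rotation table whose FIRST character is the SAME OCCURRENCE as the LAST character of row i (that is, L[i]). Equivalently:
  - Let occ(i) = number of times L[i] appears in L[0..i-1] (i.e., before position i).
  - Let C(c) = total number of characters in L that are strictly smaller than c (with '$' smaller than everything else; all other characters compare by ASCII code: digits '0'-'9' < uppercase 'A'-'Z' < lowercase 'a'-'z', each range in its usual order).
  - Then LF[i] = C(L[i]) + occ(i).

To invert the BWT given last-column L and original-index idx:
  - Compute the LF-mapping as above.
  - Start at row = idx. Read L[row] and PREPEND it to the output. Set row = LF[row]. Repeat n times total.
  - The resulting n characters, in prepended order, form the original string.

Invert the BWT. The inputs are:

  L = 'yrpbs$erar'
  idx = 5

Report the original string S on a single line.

Answer: raspberry$

Derivation:
LF mapping: 9 5 4 2 8 0 3 6 1 7
Walk LF starting at row 5, prepending L[row]:
  step 1: row=5, L[5]='$', prepend. Next row=LF[5]=0
  step 2: row=0, L[0]='y', prepend. Next row=LF[0]=9
  step 3: row=9, L[9]='r', prepend. Next row=LF[9]=7
  step 4: row=7, L[7]='r', prepend. Next row=LF[7]=6
  step 5: row=6, L[6]='e', prepend. Next row=LF[6]=3
  step 6: row=3, L[3]='b', prepend. Next row=LF[3]=2
  step 7: row=2, L[2]='p', prepend. Next row=LF[2]=4
  step 8: row=4, L[4]='s', prepend. Next row=LF[4]=8
  step 9: row=8, L[8]='a', prepend. Next row=LF[8]=1
  step 10: row=1, L[1]='r', prepend. Next row=LF[1]=5
Reversed output: raspberry$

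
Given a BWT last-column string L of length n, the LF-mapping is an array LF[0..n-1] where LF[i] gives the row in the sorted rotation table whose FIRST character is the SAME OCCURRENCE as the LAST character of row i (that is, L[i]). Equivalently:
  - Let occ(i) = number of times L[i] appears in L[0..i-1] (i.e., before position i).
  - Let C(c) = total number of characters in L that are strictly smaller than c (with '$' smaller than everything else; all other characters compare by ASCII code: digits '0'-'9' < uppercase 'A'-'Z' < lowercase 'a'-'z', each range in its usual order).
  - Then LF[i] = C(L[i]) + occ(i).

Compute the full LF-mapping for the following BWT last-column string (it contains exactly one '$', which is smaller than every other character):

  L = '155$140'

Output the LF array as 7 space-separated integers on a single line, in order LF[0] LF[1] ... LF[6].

Answer: 2 5 6 0 3 4 1

Derivation:
Char counts: '$':1, '0':1, '1':2, '4':1, '5':2
C (first-col start): C('$')=0, C('0')=1, C('1')=2, C('4')=4, C('5')=5
L[0]='1': occ=0, LF[0]=C('1')+0=2+0=2
L[1]='5': occ=0, LF[1]=C('5')+0=5+0=5
L[2]='5': occ=1, LF[2]=C('5')+1=5+1=6
L[3]='$': occ=0, LF[3]=C('$')+0=0+0=0
L[4]='1': occ=1, LF[4]=C('1')+1=2+1=3
L[5]='4': occ=0, LF[5]=C('4')+0=4+0=4
L[6]='0': occ=0, LF[6]=C('0')+0=1+0=1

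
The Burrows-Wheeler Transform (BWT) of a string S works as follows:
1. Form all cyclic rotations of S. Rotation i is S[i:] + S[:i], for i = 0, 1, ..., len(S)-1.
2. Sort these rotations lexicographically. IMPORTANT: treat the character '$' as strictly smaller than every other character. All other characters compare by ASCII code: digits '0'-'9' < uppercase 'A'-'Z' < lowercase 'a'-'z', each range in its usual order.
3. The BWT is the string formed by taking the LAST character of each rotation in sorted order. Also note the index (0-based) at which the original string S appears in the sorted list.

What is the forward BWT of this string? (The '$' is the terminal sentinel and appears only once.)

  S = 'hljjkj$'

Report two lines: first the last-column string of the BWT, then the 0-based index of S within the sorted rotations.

Answer: j$kljjh
1

Derivation:
All 7 rotations (rotation i = S[i:]+S[:i]):
  rot[0] = hljjkj$
  rot[1] = ljjkj$h
  rot[2] = jjkj$hl
  rot[3] = jkj$hlj
  rot[4] = kj$hljj
  rot[5] = j$hljjk
  rot[6] = $hljjkj
Sorted (with $ < everything):
  sorted[0] = $hljjkj  (last char: 'j')
  sorted[1] = hljjkj$  (last char: '$')
  sorted[2] = j$hljjk  (last char: 'k')
  sorted[3] = jjkj$hl  (last char: 'l')
  sorted[4] = jkj$hlj  (last char: 'j')
  sorted[5] = kj$hljj  (last char: 'j')
  sorted[6] = ljjkj$h  (last char: 'h')
Last column: j$kljjh
Original string S is at sorted index 1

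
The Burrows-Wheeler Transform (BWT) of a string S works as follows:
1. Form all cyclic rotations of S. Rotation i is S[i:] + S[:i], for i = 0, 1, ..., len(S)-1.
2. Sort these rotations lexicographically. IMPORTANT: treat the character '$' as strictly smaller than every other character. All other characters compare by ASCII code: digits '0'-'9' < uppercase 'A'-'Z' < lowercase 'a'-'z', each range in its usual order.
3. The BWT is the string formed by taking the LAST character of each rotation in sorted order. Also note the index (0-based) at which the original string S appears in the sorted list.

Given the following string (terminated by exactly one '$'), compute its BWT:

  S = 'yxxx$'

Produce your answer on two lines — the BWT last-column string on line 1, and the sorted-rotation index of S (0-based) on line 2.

Answer: xxxy$
4

Derivation:
All 5 rotations (rotation i = S[i:]+S[:i]):
  rot[0] = yxxx$
  rot[1] = xxx$y
  rot[2] = xx$yx
  rot[3] = x$yxx
  rot[4] = $yxxx
Sorted (with $ < everything):
  sorted[0] = $yxxx  (last char: 'x')
  sorted[1] = x$yxx  (last char: 'x')
  sorted[2] = xx$yx  (last char: 'x')
  sorted[3] = xxx$y  (last char: 'y')
  sorted[4] = yxxx$  (last char: '$')
Last column: xxxy$
Original string S is at sorted index 4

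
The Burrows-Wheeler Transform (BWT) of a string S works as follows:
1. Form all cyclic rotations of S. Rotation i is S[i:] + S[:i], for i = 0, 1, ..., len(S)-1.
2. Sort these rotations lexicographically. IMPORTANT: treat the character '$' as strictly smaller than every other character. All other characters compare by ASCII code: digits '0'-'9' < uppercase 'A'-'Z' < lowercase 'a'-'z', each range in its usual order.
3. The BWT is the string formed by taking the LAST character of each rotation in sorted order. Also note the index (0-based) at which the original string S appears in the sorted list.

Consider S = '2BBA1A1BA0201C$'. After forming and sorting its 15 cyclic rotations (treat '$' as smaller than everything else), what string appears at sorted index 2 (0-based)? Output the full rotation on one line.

Answer: 0201C$2BBA1A1BA

Derivation:
All 15 rotations (rotation i = S[i:]+S[:i]):
  rot[0] = 2BBA1A1BA0201C$
  rot[1] = BBA1A1BA0201C$2
  rot[2] = BA1A1BA0201C$2B
  rot[3] = A1A1BA0201C$2BB
  rot[4] = 1A1BA0201C$2BBA
  rot[5] = A1BA0201C$2BBA1
  rot[6] = 1BA0201C$2BBA1A
  rot[7] = BA0201C$2BBA1A1
  rot[8] = A0201C$2BBA1A1B
  rot[9] = 0201C$2BBA1A1BA
  rot[10] = 201C$2BBA1A1BA0
  rot[11] = 01C$2BBA1A1BA02
  rot[12] = 1C$2BBA1A1BA020
  rot[13] = C$2BBA1A1BA0201
  rot[14] = $2BBA1A1BA0201C
Sorted (with $ < everything):
  sorted[0] = $2BBA1A1BA0201C
  sorted[1] = 01C$2BBA1A1BA02
  sorted[2] = 0201C$2BBA1A1BA
  sorted[3] = 1A1BA0201C$2BBA
  sorted[4] = 1BA0201C$2BBA1A
  sorted[5] = 1C$2BBA1A1BA020
  sorted[6] = 201C$2BBA1A1BA0
  sorted[7] = 2BBA1A1BA0201C$
  sorted[8] = A0201C$2BBA1A1B
  sorted[9] = A1A1BA0201C$2BB
  sorted[10] = A1BA0201C$2BBA1
  sorted[11] = BA0201C$2BBA1A1
  sorted[12] = BA1A1BA0201C$2B
  sorted[13] = BBA1A1BA0201C$2
  sorted[14] = C$2BBA1A1BA0201
sorted[2] = 0201C$2BBA1A1BA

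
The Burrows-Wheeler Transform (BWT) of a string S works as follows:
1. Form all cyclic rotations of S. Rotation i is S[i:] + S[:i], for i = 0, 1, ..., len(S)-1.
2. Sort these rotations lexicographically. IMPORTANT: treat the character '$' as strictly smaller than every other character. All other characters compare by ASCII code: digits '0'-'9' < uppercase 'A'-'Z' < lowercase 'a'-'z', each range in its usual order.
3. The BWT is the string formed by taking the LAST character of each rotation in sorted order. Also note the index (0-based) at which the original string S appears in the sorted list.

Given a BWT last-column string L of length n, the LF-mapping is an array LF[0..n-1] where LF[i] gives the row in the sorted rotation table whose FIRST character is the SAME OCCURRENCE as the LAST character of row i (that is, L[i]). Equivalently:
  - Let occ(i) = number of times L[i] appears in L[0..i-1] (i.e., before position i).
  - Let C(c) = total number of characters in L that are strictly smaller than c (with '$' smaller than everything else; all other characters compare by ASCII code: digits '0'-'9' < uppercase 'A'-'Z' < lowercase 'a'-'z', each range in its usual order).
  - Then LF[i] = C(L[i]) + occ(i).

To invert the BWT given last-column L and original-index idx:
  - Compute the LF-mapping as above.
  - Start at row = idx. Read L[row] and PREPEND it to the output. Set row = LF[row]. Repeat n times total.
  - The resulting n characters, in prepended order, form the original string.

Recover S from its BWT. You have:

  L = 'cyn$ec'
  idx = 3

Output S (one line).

Answer: encyc$

Derivation:
LF mapping: 1 5 4 0 3 2
Walk LF starting at row 3, prepending L[row]:
  step 1: row=3, L[3]='$', prepend. Next row=LF[3]=0
  step 2: row=0, L[0]='c', prepend. Next row=LF[0]=1
  step 3: row=1, L[1]='y', prepend. Next row=LF[1]=5
  step 4: row=5, L[5]='c', prepend. Next row=LF[5]=2
  step 5: row=2, L[2]='n', prepend. Next row=LF[2]=4
  step 6: row=4, L[4]='e', prepend. Next row=LF[4]=3
Reversed output: encyc$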